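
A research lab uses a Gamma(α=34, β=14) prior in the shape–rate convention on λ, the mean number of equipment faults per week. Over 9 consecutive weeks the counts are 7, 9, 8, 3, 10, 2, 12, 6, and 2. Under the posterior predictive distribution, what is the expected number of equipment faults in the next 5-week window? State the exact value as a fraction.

Total count: 7 + 9 + 8 + 3 + 10 + 2 + 12 + 6 + 2 = 59.
Total exposure: 9 weeks.
The Gamma prior is conjugate for the Poisson rate, so λ | data ~ Gamma(34+59, 14+9) = Gamma(93, 23).
Predictive mean over a 5-week window = T·E[λ|data] = 5·93/23 = 465/23.

465/23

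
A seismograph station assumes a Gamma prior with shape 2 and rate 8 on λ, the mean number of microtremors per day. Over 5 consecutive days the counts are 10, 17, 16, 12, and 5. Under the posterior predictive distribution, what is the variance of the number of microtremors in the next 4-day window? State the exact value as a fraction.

4216/169

Total count: 10 + 17 + 16 + 12 + 5 = 60.
Total exposure: 5 days.
By Gamma–Poisson conjugacy, the posterior is Gamma(α + Σx, β + Σt) = Gamma(2 + 60, 8 + 5) = Gamma(62, 13).
The posterior predictive for a window of length T is Negative Binomial with variance T·α'·(β'+T)/β'² = 4·62·17/169 = 4216/169.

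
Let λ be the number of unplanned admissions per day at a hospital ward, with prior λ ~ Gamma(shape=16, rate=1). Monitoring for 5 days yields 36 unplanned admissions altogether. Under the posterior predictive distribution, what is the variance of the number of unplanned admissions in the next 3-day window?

Total count 36 over total exposure 5 days.
Gamma(α, β) with Poisson data over total exposure Σt gives posterior Gamma(α+Σx, β+Σt) = Gamma(52, 6).
The posterior predictive for a window of length T is Negative Binomial with variance T·α'·(β'+T)/β'² = 3·52·9/36 = 39.

39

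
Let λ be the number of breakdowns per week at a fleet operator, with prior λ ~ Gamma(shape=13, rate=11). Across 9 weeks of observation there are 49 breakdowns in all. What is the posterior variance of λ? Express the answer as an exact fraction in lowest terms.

31/200

Total count 49 over total exposure 9 weeks.
Gamma(α, β) with Poisson data over total exposure Σt gives posterior Gamma(α+Σx, β+Σt) = Gamma(62, 20).
Posterior variance = α'/β'² = 62/400 = 31/200.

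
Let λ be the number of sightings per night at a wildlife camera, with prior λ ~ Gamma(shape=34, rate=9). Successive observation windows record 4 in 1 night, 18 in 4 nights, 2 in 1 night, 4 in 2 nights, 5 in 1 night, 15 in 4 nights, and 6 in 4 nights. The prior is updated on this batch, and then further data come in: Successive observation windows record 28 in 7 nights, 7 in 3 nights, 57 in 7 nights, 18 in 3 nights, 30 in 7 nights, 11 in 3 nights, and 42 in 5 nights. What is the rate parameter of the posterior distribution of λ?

61

Total count: 4 + 18 + 2 + 4 + 5 + 15 + 6 = 54.
Total exposure: 1 + 4 + 1 + 2 + 1 + 4 + 4 = 17 nights.
After the first batch: Gamma(34 + 54, 9 + 17) = Gamma(88, 26).
Total count: 28 + 7 + 57 + 18 + 30 + 11 + 42 = 193.
Total exposure: 7 + 3 + 7 + 3 + 7 + 3 + 5 = 35 nights.
After the second batch: Gamma(88 + 193, 26 + 35) = Gamma(281, 61).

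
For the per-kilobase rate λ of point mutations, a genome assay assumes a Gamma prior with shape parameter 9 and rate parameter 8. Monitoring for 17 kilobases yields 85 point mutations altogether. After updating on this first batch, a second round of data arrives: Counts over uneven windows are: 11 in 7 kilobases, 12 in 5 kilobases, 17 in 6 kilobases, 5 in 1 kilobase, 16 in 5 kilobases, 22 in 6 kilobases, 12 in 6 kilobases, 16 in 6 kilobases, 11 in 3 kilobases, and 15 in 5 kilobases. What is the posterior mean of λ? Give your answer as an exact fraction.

77/25

Total count 85 over total exposure 17 kilobases.
After the first batch: Gamma(9 + 85, 8 + 17) = Gamma(94, 25).
Total count: 11 + 12 + 17 + 5 + 16 + 22 + 12 + 16 + 11 + 15 = 137.
Total exposure: 7 + 5 + 6 + 1 + 5 + 6 + 6 + 6 + 3 + 5 = 50 kilobases.
After the second batch: Gamma(94 + 137, 25 + 50) = Gamma(231, 75).
Posterior mean = α'/β' = 231/75 = 77/25.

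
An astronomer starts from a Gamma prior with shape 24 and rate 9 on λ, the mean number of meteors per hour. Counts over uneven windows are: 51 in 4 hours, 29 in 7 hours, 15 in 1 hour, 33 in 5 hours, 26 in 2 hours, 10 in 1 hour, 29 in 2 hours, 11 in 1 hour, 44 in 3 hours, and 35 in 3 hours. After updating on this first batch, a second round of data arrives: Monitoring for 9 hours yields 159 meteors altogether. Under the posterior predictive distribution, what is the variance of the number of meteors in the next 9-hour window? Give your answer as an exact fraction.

234864/2209

Total count: 51 + 29 + 15 + 33 + 26 + 10 + 29 + 11 + 44 + 35 = 283.
Total exposure: 4 + 7 + 1 + 5 + 2 + 1 + 2 + 1 + 3 + 3 = 29 hours.
After the first batch: Gamma(24 + 283, 9 + 29) = Gamma(307, 38).
Total count 159 over total exposure 9 hours.
After the second batch: Gamma(307 + 159, 38 + 9) = Gamma(466, 47).
The posterior predictive for a window of length T is Negative Binomial with variance T·α'·(β'+T)/β'² = 9·466·56/2209 = 234864/2209.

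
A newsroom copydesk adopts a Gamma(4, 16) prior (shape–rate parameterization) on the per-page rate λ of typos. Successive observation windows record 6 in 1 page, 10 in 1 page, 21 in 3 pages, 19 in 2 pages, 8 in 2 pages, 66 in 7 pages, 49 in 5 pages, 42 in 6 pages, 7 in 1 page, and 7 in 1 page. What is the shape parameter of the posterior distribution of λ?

239

Total count: 6 + 10 + 21 + 19 + 8 + 66 + 49 + 42 + 7 + 7 = 235.
Total exposure: 1 + 1 + 3 + 2 + 2 + 7 + 5 + 6 + 1 + 1 = 29 pages.
The Gamma prior is conjugate for the Poisson rate, so λ | data ~ Gamma(4+235, 16+29) = Gamma(239, 45).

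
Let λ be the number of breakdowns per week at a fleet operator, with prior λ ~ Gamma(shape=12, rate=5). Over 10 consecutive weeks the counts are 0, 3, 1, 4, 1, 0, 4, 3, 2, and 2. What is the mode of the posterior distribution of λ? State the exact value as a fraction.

Total count: 0 + 3 + 1 + 4 + 1 + 0 + 4 + 3 + 2 + 2 = 20.
Total exposure: 10 weeks.
The Gamma prior is conjugate for the Poisson rate, so λ | data ~ Gamma(12+20, 5+10) = Gamma(32, 15).
Posterior mode = (α'−1)/β' = 31/15.

31/15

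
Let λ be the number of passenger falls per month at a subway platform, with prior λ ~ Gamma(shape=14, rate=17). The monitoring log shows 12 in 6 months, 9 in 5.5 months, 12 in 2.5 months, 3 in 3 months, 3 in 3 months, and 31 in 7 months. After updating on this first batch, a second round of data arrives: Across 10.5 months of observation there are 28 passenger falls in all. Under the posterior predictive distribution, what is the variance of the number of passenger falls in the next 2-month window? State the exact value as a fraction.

Total count: 12 + 9 + 12 + 3 + 3 + 31 = 70.
Total exposure: 6 + 5.5 + 2.5 + 3 + 3 + 7 = 27 months.
After the first batch: Gamma(14 + 70, 17 + 27) = Gamma(84, 44).
Total count 28 over total exposure 10.5 months.
After the second batch: Gamma(84 + 28, 44 + 10.5) = Gamma(112, 109/2).
The posterior predictive for a window of length T is Negative Binomial with variance T·α'·(β'+T)/β'² = 2·112·(113/2)/(11881/4) = 50624/11881.

50624/11881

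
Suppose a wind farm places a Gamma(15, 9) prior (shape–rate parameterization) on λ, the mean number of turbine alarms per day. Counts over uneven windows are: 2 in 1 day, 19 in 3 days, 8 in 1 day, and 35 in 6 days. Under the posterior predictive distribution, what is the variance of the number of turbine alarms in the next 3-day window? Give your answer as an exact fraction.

Total count: 2 + 19 + 8 + 35 = 64.
Total exposure: 1 + 3 + 1 + 6 = 11 days.
By Gamma–Poisson conjugacy, the posterior is Gamma(α + Σx, β + Σt) = Gamma(15 + 64, 9 + 11) = Gamma(79, 20).
The posterior predictive for a window of length T is Negative Binomial with variance T·α'·(β'+T)/β'² = 3·79·23/400 = 5451/400.

5451/400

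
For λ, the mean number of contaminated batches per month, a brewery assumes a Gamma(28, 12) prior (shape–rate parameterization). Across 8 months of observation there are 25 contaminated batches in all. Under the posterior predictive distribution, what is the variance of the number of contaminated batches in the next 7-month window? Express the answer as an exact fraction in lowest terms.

10017/400

Total count 25 over total exposure 8 months.
The Gamma prior is conjugate for the Poisson rate, so λ | data ~ Gamma(28+25, 12+8) = Gamma(53, 20).
The posterior predictive for a window of length T is Negative Binomial with variance T·α'·(β'+T)/β'² = 7·53·27/400 = 10017/400.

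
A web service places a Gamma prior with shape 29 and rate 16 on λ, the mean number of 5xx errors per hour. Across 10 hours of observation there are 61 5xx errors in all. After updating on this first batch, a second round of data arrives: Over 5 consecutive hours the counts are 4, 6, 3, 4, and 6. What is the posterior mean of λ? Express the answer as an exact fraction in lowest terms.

113/31

Total count 61 over total exposure 10 hours.
After the first batch: Gamma(29 + 61, 16 + 10) = Gamma(90, 26).
Total count: 4 + 6 + 3 + 4 + 6 = 23.
Total exposure: 5 hours.
After the second batch: Gamma(90 + 23, 26 + 5) = Gamma(113, 31).
Posterior mean = α'/β' = 113/31.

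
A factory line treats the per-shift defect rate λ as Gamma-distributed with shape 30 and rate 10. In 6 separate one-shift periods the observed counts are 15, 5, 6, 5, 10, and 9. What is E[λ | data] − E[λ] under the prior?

2

Total count: 15 + 5 + 6 + 5 + 10 + 9 = 50.
Total exposure: 6 shifts.
Posterior: α' = 30 + 50 = 80, β' = 10 + 6 = 16.
Posterior mean = 80/16 = 5; prior mean = 30/10 = 3. Difference = 5 − 3 = 2.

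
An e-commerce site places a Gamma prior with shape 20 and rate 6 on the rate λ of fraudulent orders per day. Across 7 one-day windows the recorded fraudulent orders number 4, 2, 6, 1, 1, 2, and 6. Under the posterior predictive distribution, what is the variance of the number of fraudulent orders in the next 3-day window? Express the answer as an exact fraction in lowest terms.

2016/169

Total count: 4 + 2 + 6 + 1 + 1 + 2 + 6 = 22.
Total exposure: 7 days.
By Gamma–Poisson conjugacy, the posterior is Gamma(α + Σx, β + Σt) = Gamma(20 + 22, 6 + 7) = Gamma(42, 13).
The posterior predictive for a window of length T is Negative Binomial with variance T·α'·(β'+T)/β'² = 3·42·16/169 = 2016/169.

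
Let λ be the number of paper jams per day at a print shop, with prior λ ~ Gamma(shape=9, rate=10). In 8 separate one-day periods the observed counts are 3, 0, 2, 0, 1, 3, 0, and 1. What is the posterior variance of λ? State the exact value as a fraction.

19/324

Total count: 3 + 0 + 2 + 0 + 1 + 3 + 0 + 1 = 10.
Total exposure: 8 days.
By Gamma–Poisson conjugacy, the posterior is Gamma(α + Σx, β + Σt) = Gamma(9 + 10, 10 + 8) = Gamma(19, 18).
Posterior variance = α'/β'² = 19/324.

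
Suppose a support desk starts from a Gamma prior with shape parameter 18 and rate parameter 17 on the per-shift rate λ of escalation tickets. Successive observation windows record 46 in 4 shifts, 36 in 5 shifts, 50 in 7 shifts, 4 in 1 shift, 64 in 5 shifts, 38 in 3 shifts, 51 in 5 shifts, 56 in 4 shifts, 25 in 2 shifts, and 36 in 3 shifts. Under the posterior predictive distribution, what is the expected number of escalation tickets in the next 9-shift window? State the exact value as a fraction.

Total count: 46 + 36 + 50 + 4 + 64 + 38 + 51 + 56 + 25 + 36 = 406.
Total exposure: 4 + 5 + 7 + 1 + 5 + 3 + 5 + 4 + 2 + 3 = 39 shifts.
Conjugate update: add total count to the shape and total exposure to the rate, giving Gamma(424, 56).
Predictive mean over a 9-shift window = T·E[λ|data] = 9·424/56 = 477/7.

477/7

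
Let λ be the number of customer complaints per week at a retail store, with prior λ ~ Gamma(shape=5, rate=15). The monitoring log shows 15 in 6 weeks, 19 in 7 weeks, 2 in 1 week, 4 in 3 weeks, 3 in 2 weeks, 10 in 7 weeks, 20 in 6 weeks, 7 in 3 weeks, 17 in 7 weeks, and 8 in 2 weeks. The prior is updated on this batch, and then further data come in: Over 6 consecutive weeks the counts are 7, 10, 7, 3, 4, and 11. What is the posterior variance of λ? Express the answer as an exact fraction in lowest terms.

Total count: 15 + 19 + 2 + 4 + 3 + 10 + 20 + 7 + 17 + 8 = 105.
Total exposure: 6 + 7 + 1 + 3 + 2 + 7 + 6 + 3 + 7 + 2 = 44 weeks.
After the first batch: Gamma(5 + 105, 15 + 44) = Gamma(110, 59).
Total count: 7 + 10 + 7 + 3 + 4 + 11 = 42.
Total exposure: 6 weeks.
After the second batch: Gamma(110 + 42, 59 + 6) = Gamma(152, 65).
Posterior variance = α'/β'² = 152/4225.

152/4225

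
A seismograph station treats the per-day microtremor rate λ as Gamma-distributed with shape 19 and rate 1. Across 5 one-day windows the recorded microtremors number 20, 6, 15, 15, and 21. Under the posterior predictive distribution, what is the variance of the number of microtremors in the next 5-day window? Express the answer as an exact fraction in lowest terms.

Total count: 20 + 6 + 15 + 15 + 21 = 77.
Total exposure: 5 days.
Gamma(α, β) with Poisson data over total exposure Σt gives posterior Gamma(α+Σx, β+Σt) = Gamma(96, 6).
The posterior predictive for a window of length T is Negative Binomial with variance T·α'·(β'+T)/β'² = 5·96·11/36 = 440/3.

440/3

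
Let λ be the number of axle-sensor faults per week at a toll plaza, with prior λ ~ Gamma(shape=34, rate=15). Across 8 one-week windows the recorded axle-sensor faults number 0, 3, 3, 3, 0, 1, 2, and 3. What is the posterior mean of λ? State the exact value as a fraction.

49/23

Total count: 0 + 3 + 3 + 3 + 0 + 1 + 2 + 3 = 15.
Total exposure: 8 weeks.
Gamma(α, β) with Poisson data over total exposure Σt gives posterior Gamma(α+Σx, β+Σt) = Gamma(49, 23).
Posterior mean = α'/β' = 49/23.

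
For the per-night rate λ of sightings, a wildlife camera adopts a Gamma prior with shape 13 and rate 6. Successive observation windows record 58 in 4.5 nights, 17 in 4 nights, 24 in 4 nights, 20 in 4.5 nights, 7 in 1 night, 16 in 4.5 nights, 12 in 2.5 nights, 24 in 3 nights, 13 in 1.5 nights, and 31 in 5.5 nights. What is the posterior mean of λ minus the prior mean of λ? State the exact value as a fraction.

Total count: 58 + 17 + 24 + 20 + 7 + 16 + 12 + 24 + 13 + 31 = 222.
Total exposure: 4.5 + 4 + 4 + 4.5 + 1 + 4.5 + 2.5 + 3 + 1.5 + 5.5 = 35 nights.
Posterior: α' = 13 + 222 = 235, β' = 6 + 35 = 41.
Posterior mean = 235/41 = 235/41; prior mean = 13/6 = 13/6. Difference = 235/41 − 13/6 = 877/246.

877/246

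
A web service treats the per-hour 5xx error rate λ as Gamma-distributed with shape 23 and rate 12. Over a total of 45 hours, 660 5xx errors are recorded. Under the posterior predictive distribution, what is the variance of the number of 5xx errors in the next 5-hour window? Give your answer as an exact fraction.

Total count 660 over total exposure 45 hours.
Conjugate update: add total count to the shape and total exposure to the rate, giving Gamma(683, 57).
The posterior predictive for a window of length T is Negative Binomial with variance T·α'·(β'+T)/β'² = 5·683·62/3249 = 211730/3249.

211730/3249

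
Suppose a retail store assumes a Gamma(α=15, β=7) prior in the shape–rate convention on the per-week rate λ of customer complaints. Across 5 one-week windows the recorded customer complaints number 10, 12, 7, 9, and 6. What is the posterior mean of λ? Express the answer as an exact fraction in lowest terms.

59/12

Total count: 10 + 12 + 7 + 9 + 6 = 44.
Total exposure: 5 weeks.
Conjugate update: add total count to the shape and total exposure to the rate, giving Gamma(59, 12).
Posterior mean = α'/β' = 59/12.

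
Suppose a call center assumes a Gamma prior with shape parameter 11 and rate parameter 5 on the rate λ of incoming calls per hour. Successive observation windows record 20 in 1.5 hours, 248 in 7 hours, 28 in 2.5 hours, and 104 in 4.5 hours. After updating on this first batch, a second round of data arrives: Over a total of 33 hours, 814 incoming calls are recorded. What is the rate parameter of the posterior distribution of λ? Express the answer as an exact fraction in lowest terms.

107/2

Total count: 20 + 248 + 28 + 104 = 400.
Total exposure: 1.5 + 7 + 2.5 + 4.5 = 15.5 hours.
After the first batch: Gamma(11 + 400, 5 + 15.5) = Gamma(411, 41/2).
Total count 814 over total exposure 33 hours.
After the second batch: Gamma(411 + 814, 41/2 + 33) = Gamma(1225, 107/2).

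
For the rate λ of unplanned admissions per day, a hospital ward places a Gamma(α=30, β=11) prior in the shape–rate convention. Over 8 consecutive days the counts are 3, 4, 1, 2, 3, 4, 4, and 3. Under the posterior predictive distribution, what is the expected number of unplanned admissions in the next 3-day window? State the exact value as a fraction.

162/19

Total count: 3 + 4 + 1 + 2 + 3 + 4 + 4 + 3 = 24.
Total exposure: 8 days.
Posterior: α' = 30 + 24 = 54, β' = 11 + 8 = 19.
Predictive mean over a 3-day window = T·E[λ|data] = 3·54/19 = 162/19.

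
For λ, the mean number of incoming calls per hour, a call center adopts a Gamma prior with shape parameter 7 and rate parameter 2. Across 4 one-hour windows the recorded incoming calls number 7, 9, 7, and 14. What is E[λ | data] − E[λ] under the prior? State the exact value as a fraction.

Total count: 7 + 9 + 7 + 14 = 37.
Total exposure: 4 hours.
The Gamma prior is conjugate for the Poisson rate, so λ | data ~ Gamma(7+37, 2+4) = Gamma(44, 6).
Posterior mean = 44/6 = 22/3; prior mean = 7/2 = 7/2. Difference = 22/3 − 7/2 = 23/6.

23/6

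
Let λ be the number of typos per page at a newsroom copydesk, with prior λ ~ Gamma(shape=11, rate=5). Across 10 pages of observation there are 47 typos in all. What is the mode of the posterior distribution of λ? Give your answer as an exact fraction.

Total count 47 over total exposure 10 pages.
By Gamma–Poisson conjugacy, the posterior is Gamma(α + Σx, β + Σt) = Gamma(11 + 47, 5 + 10) = Gamma(58, 15).
Posterior mode = (α'−1)/β' = 57/15 = 19/5.

19/5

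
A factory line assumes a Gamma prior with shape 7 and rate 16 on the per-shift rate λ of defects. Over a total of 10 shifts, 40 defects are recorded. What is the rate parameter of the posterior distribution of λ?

Total count 40 over total exposure 10 shifts.
The Gamma prior is conjugate for the Poisson rate, so λ | data ~ Gamma(7+40, 16+10) = Gamma(47, 26).

26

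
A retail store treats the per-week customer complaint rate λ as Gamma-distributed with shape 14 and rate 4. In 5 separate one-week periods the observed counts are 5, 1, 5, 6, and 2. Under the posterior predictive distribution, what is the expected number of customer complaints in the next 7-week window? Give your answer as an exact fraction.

Total count: 5 + 1 + 5 + 6 + 2 = 19.
Total exposure: 5 weeks.
Posterior: α' = 14 + 19 = 33, β' = 4 + 5 = 9.
Predictive mean over a 7-week window = T·E[λ|data] = 7·33/9 = 77/3.

77/3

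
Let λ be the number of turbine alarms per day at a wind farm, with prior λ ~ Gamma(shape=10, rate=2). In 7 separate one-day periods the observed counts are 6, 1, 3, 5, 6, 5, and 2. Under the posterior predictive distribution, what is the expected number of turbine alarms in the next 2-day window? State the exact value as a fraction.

76/9

Total count: 6 + 1 + 3 + 5 + 6 + 5 + 2 = 28.
Total exposure: 7 days.
Gamma(α, β) with Poisson data over total exposure Σt gives posterior Gamma(α+Σx, β+Σt) = Gamma(38, 9).
Predictive mean over a 2-day window = T·E[λ|data] = 2·38/9 = 76/9.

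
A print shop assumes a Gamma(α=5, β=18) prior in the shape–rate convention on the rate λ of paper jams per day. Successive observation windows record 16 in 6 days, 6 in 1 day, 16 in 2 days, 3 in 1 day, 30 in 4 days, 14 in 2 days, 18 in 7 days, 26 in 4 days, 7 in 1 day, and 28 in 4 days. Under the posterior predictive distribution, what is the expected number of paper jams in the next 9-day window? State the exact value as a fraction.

1521/50

Total count: 16 + 6 + 16 + 3 + 30 + 14 + 18 + 26 + 7 + 28 = 164.
Total exposure: 6 + 1 + 2 + 1 + 4 + 2 + 7 + 4 + 1 + 4 = 32 days.
The Gamma prior is conjugate for the Poisson rate, so λ | data ~ Gamma(5+164, 18+32) = Gamma(169, 50).
Predictive mean over a 9-day window = T·E[λ|data] = 9·169/50 = 1521/50.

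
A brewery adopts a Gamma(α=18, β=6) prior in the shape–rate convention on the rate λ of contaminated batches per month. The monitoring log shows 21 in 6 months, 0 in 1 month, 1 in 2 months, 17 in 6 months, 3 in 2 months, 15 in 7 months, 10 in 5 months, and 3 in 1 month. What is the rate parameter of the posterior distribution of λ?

36

Total count: 21 + 0 + 1 + 17 + 3 + 15 + 10 + 3 = 70.
Total exposure: 6 + 1 + 2 + 6 + 2 + 7 + 5 + 1 = 30 months.
The Gamma prior is conjugate for the Poisson rate, so λ | data ~ Gamma(18+70, 6+30) = Gamma(88, 36).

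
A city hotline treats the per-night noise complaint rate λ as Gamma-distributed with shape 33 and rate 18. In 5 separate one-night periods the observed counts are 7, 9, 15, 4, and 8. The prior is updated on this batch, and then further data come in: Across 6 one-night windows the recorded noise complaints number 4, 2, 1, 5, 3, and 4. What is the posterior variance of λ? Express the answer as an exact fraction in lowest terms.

Total count: 7 + 9 + 15 + 4 + 8 = 43.
Total exposure: 5 nights.
After the first batch: Gamma(33 + 43, 18 + 5) = Gamma(76, 23).
Total count: 4 + 2 + 1 + 5 + 3 + 4 = 19.
Total exposure: 6 nights.
After the second batch: Gamma(76 + 19, 23 + 6) = Gamma(95, 29).
Posterior variance = α'/β'² = 95/841.

95/841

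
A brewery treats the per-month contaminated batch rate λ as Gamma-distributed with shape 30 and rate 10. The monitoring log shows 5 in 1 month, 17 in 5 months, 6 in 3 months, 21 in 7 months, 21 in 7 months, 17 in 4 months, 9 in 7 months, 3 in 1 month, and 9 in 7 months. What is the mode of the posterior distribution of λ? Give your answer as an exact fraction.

137/52

Total count: 5 + 17 + 6 + 21 + 21 + 17 + 9 + 3 + 9 = 108.
Total exposure: 1 + 5 + 3 + 7 + 7 + 4 + 7 + 1 + 7 = 42 months.
Conjugate update: add total count to the shape and total exposure to the rate, giving Gamma(138, 52).
Posterior mode = (α'−1)/β' = 137/52.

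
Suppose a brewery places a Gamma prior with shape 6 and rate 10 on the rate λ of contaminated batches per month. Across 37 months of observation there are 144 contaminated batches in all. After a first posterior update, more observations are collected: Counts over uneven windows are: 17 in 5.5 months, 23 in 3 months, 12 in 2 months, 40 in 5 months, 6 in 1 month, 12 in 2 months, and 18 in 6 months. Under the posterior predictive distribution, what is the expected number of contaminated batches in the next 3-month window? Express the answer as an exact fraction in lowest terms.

Total count 144 over total exposure 37 months.
After the first batch: Gamma(6 + 144, 10 + 37) = Gamma(150, 47).
Total count: 17 + 23 + 12 + 40 + 6 + 12 + 18 = 128.
Total exposure: 5.5 + 3 + 2 + 5 + 1 + 2 + 6 = 24.5 months.
After the second batch: Gamma(150 + 128, 47 + 24.5) = Gamma(278, 143/2).
Predictive mean over a 3-month window = T·E[λ|data] = 3·278/(143/2) = 1668/143.

1668/143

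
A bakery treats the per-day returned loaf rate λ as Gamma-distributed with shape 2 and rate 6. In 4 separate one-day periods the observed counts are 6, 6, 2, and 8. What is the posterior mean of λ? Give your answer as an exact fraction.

Total count: 6 + 6 + 2 + 8 = 22.
Total exposure: 4 days.
By Gamma–Poisson conjugacy, the posterior is Gamma(α + Σx, β + Σt) = Gamma(2 + 22, 6 + 4) = Gamma(24, 10).
Posterior mean = α'/β' = 24/10 = 12/5.

12/5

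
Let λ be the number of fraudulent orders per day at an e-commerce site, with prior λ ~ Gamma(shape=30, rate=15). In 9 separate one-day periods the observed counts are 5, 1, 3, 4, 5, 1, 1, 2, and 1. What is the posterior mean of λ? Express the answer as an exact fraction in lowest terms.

Total count: 5 + 1 + 3 + 4 + 5 + 1 + 1 + 2 + 1 = 23.
Total exposure: 9 days.
By Gamma–Poisson conjugacy, the posterior is Gamma(α + Σx, β + Σt) = Gamma(30 + 23, 15 + 9) = Gamma(53, 24).
Posterior mean = α'/β' = 53/24.

53/24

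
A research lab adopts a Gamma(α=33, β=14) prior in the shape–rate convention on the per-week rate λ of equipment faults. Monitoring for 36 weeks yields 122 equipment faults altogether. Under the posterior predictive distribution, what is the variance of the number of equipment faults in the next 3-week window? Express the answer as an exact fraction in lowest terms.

Total count 122 over total exposure 36 weeks.
Posterior: α' = 33 + 122 = 155, β' = 14 + 36 = 50.
The posterior predictive for a window of length T is Negative Binomial with variance T·α'·(β'+T)/β'² = 3·155·53/2500 = 4929/500.

4929/500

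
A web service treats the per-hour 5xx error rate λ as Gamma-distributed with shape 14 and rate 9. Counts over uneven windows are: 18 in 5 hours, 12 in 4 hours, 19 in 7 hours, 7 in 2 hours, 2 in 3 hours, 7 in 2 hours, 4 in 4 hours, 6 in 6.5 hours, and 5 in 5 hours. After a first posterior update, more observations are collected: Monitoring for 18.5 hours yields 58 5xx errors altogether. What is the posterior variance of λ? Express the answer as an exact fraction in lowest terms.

38/1089

Total count: 18 + 12 + 19 + 7 + 2 + 7 + 4 + 6 + 5 = 80.
Total exposure: 5 + 4 + 7 + 2 + 3 + 2 + 4 + 6.5 + 5 = 38.5 hours.
After the first batch: Gamma(14 + 80, 9 + 38.5) = Gamma(94, 95/2).
Total count 58 over total exposure 18.5 hours.
After the second batch: Gamma(94 + 58, 95/2 + 18.5) = Gamma(152, 66).
Posterior variance = α'/β'² = 152/4356 = 38/1089.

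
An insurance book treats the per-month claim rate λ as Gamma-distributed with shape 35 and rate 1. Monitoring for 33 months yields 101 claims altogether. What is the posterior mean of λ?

4

Total count 101 over total exposure 33 months.
Gamma(α, β) with Poisson data over total exposure Σt gives posterior Gamma(α+Σx, β+Σt) = Gamma(136, 34).
Posterior mean = α'/β' = 136/34 = 4.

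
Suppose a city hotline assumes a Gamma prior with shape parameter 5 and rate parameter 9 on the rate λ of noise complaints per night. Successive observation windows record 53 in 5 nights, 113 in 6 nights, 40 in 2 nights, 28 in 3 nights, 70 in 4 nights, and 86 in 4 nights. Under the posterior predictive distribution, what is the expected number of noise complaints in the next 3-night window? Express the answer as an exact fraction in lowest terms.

395/11

Total count: 53 + 113 + 40 + 28 + 70 + 86 = 390.
Total exposure: 5 + 6 + 2 + 3 + 4 + 4 = 24 nights.
Gamma(α, β) with Poisson data over total exposure Σt gives posterior Gamma(α+Σx, β+Σt) = Gamma(395, 33).
Predictive mean over a 3-night window = T·E[λ|data] = 3·395/33 = 395/11.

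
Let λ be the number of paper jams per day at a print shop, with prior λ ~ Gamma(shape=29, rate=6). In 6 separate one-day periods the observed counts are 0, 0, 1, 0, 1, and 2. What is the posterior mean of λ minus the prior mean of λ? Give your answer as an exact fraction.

Total count: 0 + 0 + 1 + 0 + 1 + 2 = 4.
Total exposure: 6 days.
By Gamma–Poisson conjugacy, the posterior is Gamma(α + Σx, β + Σt) = Gamma(29 + 4, 6 + 6) = Gamma(33, 12).
Posterior mean = 33/12 = 11/4; prior mean = 29/6 = 29/6. Difference = 11/4 − 29/6 = -25/12.

-25/12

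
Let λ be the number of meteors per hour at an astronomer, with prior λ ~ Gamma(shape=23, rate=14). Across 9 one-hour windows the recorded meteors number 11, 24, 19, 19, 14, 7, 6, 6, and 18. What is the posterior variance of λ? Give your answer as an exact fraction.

Total count: 11 + 24 + 19 + 19 + 14 + 7 + 6 + 6 + 18 = 124.
Total exposure: 9 hours.
Conjugate update: add total count to the shape and total exposure to the rate, giving Gamma(147, 23).
Posterior variance = α'/β'² = 147/529.

147/529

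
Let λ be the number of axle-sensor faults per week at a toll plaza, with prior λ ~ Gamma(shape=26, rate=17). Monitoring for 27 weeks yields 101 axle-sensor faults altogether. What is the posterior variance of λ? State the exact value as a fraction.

127/1936

Total count 101 over total exposure 27 weeks.
Conjugate update: add total count to the shape and total exposure to the rate, giving Gamma(127, 44).
Posterior variance = α'/β'² = 127/1936.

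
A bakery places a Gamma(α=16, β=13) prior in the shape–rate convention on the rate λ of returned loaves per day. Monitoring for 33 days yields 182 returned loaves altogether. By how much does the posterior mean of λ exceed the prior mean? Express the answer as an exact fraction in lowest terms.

919/299

Total count 182 over total exposure 33 days.
The Gamma prior is conjugate for the Poisson rate, so λ | data ~ Gamma(16+182, 13+33) = Gamma(198, 46).
Posterior mean = 198/46 = 99/23; prior mean = 16/13 = 16/13. Difference = 99/23 − 16/13 = 919/299.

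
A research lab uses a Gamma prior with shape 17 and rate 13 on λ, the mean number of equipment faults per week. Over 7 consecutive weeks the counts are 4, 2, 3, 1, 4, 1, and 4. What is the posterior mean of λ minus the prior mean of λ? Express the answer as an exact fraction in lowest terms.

32/65

Total count: 4 + 2 + 3 + 1 + 4 + 1 + 4 = 19.
Total exposure: 7 weeks.
Gamma(α, β) with Poisson data over total exposure Σt gives posterior Gamma(α+Σx, β+Σt) = Gamma(36, 20).
Posterior mean = 36/20 = 9/5; prior mean = 17/13 = 17/13. Difference = 9/5 − 17/13 = 32/65.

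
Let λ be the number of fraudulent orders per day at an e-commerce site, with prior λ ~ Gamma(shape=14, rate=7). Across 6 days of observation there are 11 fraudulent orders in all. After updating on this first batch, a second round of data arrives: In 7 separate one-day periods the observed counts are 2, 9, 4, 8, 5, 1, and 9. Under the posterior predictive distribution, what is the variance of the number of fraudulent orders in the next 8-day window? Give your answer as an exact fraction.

882/25

Total count 11 over total exposure 6 days.
After the first batch: Gamma(14 + 11, 7 + 6) = Gamma(25, 13).
Total count: 2 + 9 + 4 + 8 + 5 + 1 + 9 = 38.
Total exposure: 7 days.
After the second batch: Gamma(25 + 38, 13 + 7) = Gamma(63, 20).
The posterior predictive for a window of length T is Negative Binomial with variance T·α'·(β'+T)/β'² = 8·63·28/400 = 882/25.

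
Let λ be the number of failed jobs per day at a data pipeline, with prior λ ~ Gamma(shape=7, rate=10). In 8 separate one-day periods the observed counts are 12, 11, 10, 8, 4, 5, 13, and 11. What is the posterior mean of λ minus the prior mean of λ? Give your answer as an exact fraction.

Total count: 12 + 11 + 10 + 8 + 4 + 5 + 13 + 11 = 74.
Total exposure: 8 days.
The Gamma prior is conjugate for the Poisson rate, so λ | data ~ Gamma(7+74, 10+8) = Gamma(81, 18).
Posterior mean = 81/18 = 9/2; prior mean = 7/10 = 7/10. Difference = 9/2 − 7/10 = 19/5.

19/5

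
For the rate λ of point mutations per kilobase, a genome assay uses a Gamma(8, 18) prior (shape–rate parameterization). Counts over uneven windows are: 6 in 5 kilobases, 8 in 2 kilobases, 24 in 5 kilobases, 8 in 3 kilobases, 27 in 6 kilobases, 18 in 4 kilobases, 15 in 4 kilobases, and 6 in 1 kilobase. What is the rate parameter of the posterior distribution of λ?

48

Total count: 6 + 8 + 24 + 8 + 27 + 18 + 15 + 6 = 112.
Total exposure: 5 + 2 + 5 + 3 + 6 + 4 + 4 + 1 = 30 kilobases.
Conjugate update: add total count to the shape and total exposure to the rate, giving Gamma(120, 48).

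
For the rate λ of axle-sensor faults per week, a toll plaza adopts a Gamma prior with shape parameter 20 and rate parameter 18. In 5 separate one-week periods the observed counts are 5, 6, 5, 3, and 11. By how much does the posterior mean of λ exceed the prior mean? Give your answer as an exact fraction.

Total count: 5 + 6 + 5 + 3 + 11 = 30.
Total exposure: 5 weeks.
Gamma(α, β) with Poisson data over total exposure Σt gives posterior Gamma(α+Σx, β+Σt) = Gamma(50, 23).
Posterior mean = 50/23 = 50/23; prior mean = 20/18 = 10/9. Difference = 50/23 − 10/9 = 220/207.

220/207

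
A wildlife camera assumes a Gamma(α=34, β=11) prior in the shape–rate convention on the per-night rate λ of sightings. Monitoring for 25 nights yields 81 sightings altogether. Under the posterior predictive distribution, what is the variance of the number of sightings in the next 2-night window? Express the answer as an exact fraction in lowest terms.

Total count 81 over total exposure 25 nights.
Gamma(α, β) with Poisson data over total exposure Σt gives posterior Gamma(α+Σx, β+Σt) = Gamma(115, 36).
The posterior predictive for a window of length T is Negative Binomial with variance T·α'·(β'+T)/β'² = 2·115·38/1296 = 2185/324.

2185/324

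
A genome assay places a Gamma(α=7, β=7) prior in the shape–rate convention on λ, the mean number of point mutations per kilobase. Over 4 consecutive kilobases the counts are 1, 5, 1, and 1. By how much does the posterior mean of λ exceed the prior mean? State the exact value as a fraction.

Total count: 1 + 5 + 1 + 1 = 8.
Total exposure: 4 kilobases.
Gamma(α, β) with Poisson data over total exposure Σt gives posterior Gamma(α+Σx, β+Σt) = Gamma(15, 11).
Posterior mean = 15/11 = 15/11; prior mean = 7/7 = 1. Difference = 15/11 − 1 = 4/11.

4/11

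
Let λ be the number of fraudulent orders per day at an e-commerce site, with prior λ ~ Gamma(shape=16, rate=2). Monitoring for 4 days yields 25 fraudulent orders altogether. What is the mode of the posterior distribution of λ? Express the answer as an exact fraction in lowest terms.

Total count 25 over total exposure 4 days.
By Gamma–Poisson conjugacy, the posterior is Gamma(α + Σx, β + Σt) = Gamma(16 + 25, 2 + 4) = Gamma(41, 6).
Posterior mode = (α'−1)/β' = 40/6 = 20/3.

20/3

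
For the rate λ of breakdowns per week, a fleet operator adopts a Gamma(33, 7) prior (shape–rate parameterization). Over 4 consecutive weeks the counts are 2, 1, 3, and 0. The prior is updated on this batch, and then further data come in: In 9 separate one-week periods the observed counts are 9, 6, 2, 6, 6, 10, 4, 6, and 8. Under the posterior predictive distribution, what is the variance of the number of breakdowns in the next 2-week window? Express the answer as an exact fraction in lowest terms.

Total count: 2 + 1 + 3 + 0 = 6.
Total exposure: 4 weeks.
After the first batch: Gamma(33 + 6, 7 + 4) = Gamma(39, 11).
Total count: 9 + 6 + 2 + 6 + 6 + 10 + 4 + 6 + 8 = 57.
Total exposure: 9 weeks.
After the second batch: Gamma(39 + 57, 11 + 9) = Gamma(96, 20).
The posterior predictive for a window of length T is Negative Binomial with variance T·α'·(β'+T)/β'² = 2·96·22/400 = 264/25.

264/25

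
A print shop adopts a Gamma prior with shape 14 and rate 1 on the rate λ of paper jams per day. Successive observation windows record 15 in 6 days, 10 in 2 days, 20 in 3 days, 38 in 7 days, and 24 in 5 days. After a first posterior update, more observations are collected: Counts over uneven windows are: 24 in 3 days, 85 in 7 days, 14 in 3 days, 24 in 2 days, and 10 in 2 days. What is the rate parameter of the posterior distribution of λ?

41

Total count: 15 + 10 + 20 + 38 + 24 = 107.
Total exposure: 6 + 2 + 3 + 7 + 5 = 23 days.
After the first batch: Gamma(14 + 107, 1 + 23) = Gamma(121, 24).
Total count: 24 + 85 + 14 + 24 + 10 = 157.
Total exposure: 3 + 7 + 3 + 2 + 2 = 17 days.
After the second batch: Gamma(121 + 157, 24 + 17) = Gamma(278, 41).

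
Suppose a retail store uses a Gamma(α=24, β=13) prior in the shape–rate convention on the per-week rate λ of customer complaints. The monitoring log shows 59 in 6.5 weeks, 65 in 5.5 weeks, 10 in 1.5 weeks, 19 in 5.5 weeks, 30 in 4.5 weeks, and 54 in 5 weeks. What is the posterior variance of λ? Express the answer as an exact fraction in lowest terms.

1044/6889

Total count: 59 + 65 + 10 + 19 + 30 + 54 = 237.
Total exposure: 6.5 + 5.5 + 1.5 + 5.5 + 4.5 + 5 = 28.5 weeks.
Posterior: α' = 24 + 237 = 261, β' = 13 + 28.5 = 83/2.
Posterior variance = α'/β'² = 261/(6889/4) = 1044/6889.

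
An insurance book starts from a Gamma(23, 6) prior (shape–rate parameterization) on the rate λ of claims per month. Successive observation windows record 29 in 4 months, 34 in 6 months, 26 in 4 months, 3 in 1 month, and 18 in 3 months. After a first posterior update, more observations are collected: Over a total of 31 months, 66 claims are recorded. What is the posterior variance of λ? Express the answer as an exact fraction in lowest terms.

Total count: 29 + 34 + 26 + 3 + 18 = 110.
Total exposure: 4 + 6 + 4 + 1 + 3 = 18 months.
After the first batch: Gamma(23 + 110, 6 + 18) = Gamma(133, 24).
Total count 66 over total exposure 31 months.
After the second batch: Gamma(133 + 66, 24 + 31) = Gamma(199, 55).
Posterior variance = α'/β'² = 199/3025.

199/3025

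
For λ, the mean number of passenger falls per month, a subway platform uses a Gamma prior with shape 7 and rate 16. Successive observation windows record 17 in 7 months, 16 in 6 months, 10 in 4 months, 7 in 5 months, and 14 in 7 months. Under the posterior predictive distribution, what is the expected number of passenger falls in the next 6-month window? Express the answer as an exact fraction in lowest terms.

Total count: 17 + 16 + 10 + 7 + 14 = 64.
Total exposure: 7 + 6 + 4 + 5 + 7 = 29 months.
Conjugate update: add total count to the shape and total exposure to the rate, giving Gamma(71, 45).
Predictive mean over a 6-month window = T·E[λ|data] = 6·71/45 = 142/15.

142/15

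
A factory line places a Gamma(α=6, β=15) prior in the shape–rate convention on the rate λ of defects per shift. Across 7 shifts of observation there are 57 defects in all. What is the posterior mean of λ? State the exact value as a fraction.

Total count 57 over total exposure 7 shifts.
Posterior: α' = 6 + 57 = 63, β' = 15 + 7 = 22.
Posterior mean = α'/β' = 63/22.

63/22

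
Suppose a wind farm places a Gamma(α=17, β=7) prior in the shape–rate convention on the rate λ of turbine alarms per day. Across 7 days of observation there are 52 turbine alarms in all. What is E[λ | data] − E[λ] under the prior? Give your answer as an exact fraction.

Total count 52 over total exposure 7 days.
The Gamma prior is conjugate for the Poisson rate, so λ | data ~ Gamma(17+52, 7+7) = Gamma(69, 14).
Posterior mean = 69/14 = 69/14; prior mean = 17/7 = 17/7. Difference = 69/14 − 17/7 = 5/2.

5/2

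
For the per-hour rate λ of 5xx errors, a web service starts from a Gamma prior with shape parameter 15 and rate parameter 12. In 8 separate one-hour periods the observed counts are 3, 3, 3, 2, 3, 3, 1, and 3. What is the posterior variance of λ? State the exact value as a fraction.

9/100

Total count: 3 + 3 + 3 + 2 + 3 + 3 + 1 + 3 = 21.
Total exposure: 8 hours.
Gamma(α, β) with Poisson data over total exposure Σt gives posterior Gamma(α+Σx, β+Σt) = Gamma(36, 20).
Posterior variance = α'/β'² = 36/400 = 9/100.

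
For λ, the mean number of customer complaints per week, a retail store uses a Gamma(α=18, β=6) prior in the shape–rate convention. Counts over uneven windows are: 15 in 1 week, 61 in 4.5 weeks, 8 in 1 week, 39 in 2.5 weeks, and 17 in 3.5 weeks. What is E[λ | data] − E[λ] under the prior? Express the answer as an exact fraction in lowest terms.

Total count: 15 + 61 + 8 + 39 + 17 = 140.
Total exposure: 1 + 4.5 + 1 + 2.5 + 3.5 = 12.5 weeks.
Conjugate update: add total count to the shape and total exposure to the rate, giving Gamma(158, 37/2).
Posterior mean = 158/(37/2) = 316/37; prior mean = 18/6 = 3. Difference = 316/37 − 3 = 205/37.

205/37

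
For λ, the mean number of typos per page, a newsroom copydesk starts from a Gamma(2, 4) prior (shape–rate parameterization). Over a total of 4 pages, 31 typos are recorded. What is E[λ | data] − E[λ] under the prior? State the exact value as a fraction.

29/8

Total count 31 over total exposure 4 pages.
Posterior: α' = 2 + 31 = 33, β' = 4 + 4 = 8.
Posterior mean = 33/8 = 33/8; prior mean = 2/4 = 1/2. Difference = 33/8 − 1/2 = 29/8.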